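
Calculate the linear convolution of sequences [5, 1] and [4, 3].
y[0] = 5×4 = 20; y[1] = 5×3 + 1×4 = 19; y[2] = 1×3 = 3

[20, 19, 3]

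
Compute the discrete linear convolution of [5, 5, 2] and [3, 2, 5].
y[0] = 5×3 = 15; y[1] = 5×2 + 5×3 = 25; y[2] = 5×5 + 5×2 + 2×3 = 41; y[3] = 5×5 + 2×2 = 29; y[4] = 2×5 = 10

[15, 25, 41, 29, 10]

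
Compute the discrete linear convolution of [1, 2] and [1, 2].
y[0] = 1×1 = 1; y[1] = 1×2 + 2×1 = 4; y[2] = 2×2 = 4

[1, 4, 4]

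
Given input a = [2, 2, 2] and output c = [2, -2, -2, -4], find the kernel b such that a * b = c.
Output length 4 = len(a) + len(b) - 1 ⇒ len(b) = 2. Solve b forward using b[k] = (c[k] - Σ_{i≥1} a[i]·b[k-i]) / a[0]: b[0] = c[0] / a[0] = 2 / 2 = 1; b[1] = (c[1] - 2×1) / a[0] = (-2 - 2×1) / 2 = -2. So b = [1, -2]. Forward-check [2, 2, 2] * [1, -2]: c[0] = 2×1 = 2; c[1] = 2×-2 + 2×1 = -2; c[2] = 2×-2 + 2×1 = -2; c[3] = 2×-2 = -4 → [2, -2, -2, -4] ✓

[1, -2]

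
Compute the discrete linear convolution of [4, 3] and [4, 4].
y[0] = 4×4 = 16; y[1] = 4×4 + 3×4 = 28; y[2] = 3×4 = 12

[16, 28, 12]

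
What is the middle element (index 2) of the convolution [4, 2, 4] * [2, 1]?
Use y[k] = Σ_i a[i]·b[k-i] at k=2. y[2] = 2×1 + 4×2 = 10

10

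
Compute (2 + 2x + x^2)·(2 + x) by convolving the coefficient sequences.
Ascending coefficients: a = [2, 2, 1], b = [2, 1]. c[0] = 2×2 = 4; c[1] = 2×1 + 2×2 = 6; c[2] = 2×1 + 1×2 = 4; c[3] = 1×1 = 1. Result coefficients: [4, 6, 4, 1] → 4 + 6x + 4x^2 + x^3

4 + 6x + 4x^2 + x^3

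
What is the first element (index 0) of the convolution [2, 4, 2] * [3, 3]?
Use y[k] = Σ_i a[i]·b[k-i] at k=0. y[0] = 2×3 = 6

6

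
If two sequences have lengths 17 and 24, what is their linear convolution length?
Linear/full convolution length: m + n - 1 = 17 + 24 - 1 = 40

40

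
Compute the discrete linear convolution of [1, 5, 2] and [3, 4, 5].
y[0] = 1×3 = 3; y[1] = 1×4 + 5×3 = 19; y[2] = 1×5 + 5×4 + 2×3 = 31; y[3] = 5×5 + 2×4 = 33; y[4] = 2×5 = 10

[3, 19, 31, 33, 10]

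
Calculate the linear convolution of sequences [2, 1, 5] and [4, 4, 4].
y[0] = 2×4 = 8; y[1] = 2×4 + 1×4 = 12; y[2] = 2×4 + 1×4 + 5×4 = 32; y[3] = 1×4 + 5×4 = 24; y[4] = 5×4 = 20

[8, 12, 32, 24, 20]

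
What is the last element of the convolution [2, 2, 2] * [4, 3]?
Use y[k] = Σ_i a[i]·b[k-i] at k=3. y[3] = 2×3 = 6

6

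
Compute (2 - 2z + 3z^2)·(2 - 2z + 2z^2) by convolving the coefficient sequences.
Ascending coefficients: a = [2, -2, 3], b = [2, -2, 2]. c[0] = 2×2 = 4; c[1] = 2×-2 + -2×2 = -8; c[2] = 2×2 + -2×-2 + 3×2 = 14; c[3] = -2×2 + 3×-2 = -10; c[4] = 3×2 = 6. Result coefficients: [4, -8, 14, -10, 6] → 4 - 8z + 14z^2 - 10z^3 + 6z^4

4 - 8z + 14z^2 - 10z^3 + 6z^4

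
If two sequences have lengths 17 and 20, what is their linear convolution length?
Linear/full convolution length: m + n - 1 = 17 + 20 - 1 = 36

36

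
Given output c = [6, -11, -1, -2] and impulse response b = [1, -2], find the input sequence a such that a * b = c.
Deconvolve c=[6, -11, -1, -2] by b=[1, -2]. Since b[0]=1, solve forward: a[0] = c[0] / 1 = 6; a[1] = (c[1] - 6×-2) / 1 = 1; a[2] = (c[2] - 1×-2) / 1 = 1. So a = [6, 1, 1]. Check by forward convolution: c[0] = 6×1 = 6; c[1] = 6×-2 + 1×1 = -11; c[2] = 1×-2 + 1×1 = -1; c[3] = 1×-2 = -2

[6, 1, 1]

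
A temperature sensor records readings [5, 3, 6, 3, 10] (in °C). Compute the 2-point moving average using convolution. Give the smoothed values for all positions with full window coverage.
2-point moving average kernel = [1, 1]. Apply in 'valid' mode (full window coverage): avg[0] = (5 + 3) / 2 = 4.0; avg[1] = (3 + 6) / 2 = 4.5; avg[2] = (6 + 3) / 2 = 4.5; avg[3] = (3 + 10) / 2 = 6.5. Smoothed values: [4.0, 4.5, 4.5, 6.5]

[4.0, 4.5, 4.5, 6.5]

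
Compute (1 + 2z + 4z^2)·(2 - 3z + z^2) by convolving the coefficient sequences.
Ascending coefficients: a = [1, 2, 4], b = [2, -3, 1]. c[0] = 1×2 = 2; c[1] = 1×-3 + 2×2 = 1; c[2] = 1×1 + 2×-3 + 4×2 = 3; c[3] = 2×1 + 4×-3 = -10; c[4] = 4×1 = 4. Result coefficients: [2, 1, 3, -10, 4] → 2 + z + 3z^2 - 10z^3 + 4z^4

2 + z + 3z^2 - 10z^3 + 4z^4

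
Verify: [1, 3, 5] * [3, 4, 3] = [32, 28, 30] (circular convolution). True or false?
Recompute circular convolution of [1, 3, 5] and [3, 4, 3]: y[0] = 1×3 + 3×3 + 5×4 = 32; y[1] = 1×4 + 3×3 + 5×3 = 28; y[2] = 1×3 + 3×4 + 5×3 = 30 → [32, 28, 30]. Given [32, 28, 30] matches, so answer: Yes

Yes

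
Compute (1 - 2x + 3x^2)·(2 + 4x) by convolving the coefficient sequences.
Ascending coefficients: a = [1, -2, 3], b = [2, 4]. c[0] = 1×2 = 2; c[1] = 1×4 + -2×2 = 0; c[2] = -2×4 + 3×2 = -2; c[3] = 3×4 = 12. Result coefficients: [2, 0, -2, 12] → 2 - 2x^2 + 12x^3

2 - 2x^2 + 12x^3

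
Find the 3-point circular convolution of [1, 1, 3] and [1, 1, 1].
Use y[k] = Σ_j x[j]·h[(k-j) mod 3]. y[0] = 1×1 + 1×1 + 3×1 = 5; y[1] = 1×1 + 1×1 + 3×1 = 5; y[2] = 1×1 + 1×1 + 3×1 = 5. Result: [5, 5, 5]

[5, 5, 5]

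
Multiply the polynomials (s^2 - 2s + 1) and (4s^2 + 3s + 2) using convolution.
Ascending coefficients: a = [1, -2, 1], b = [2, 3, 4]. c[0] = 1×2 = 2; c[1] = 1×3 + -2×2 = -1; c[2] = 1×4 + -2×3 + 1×2 = 0; c[3] = -2×4 + 1×3 = -5; c[4] = 1×4 = 4. Result coefficients: [2, -1, 0, -5, 4] → 4s^4 - 5s^3 - s + 2

4s^4 - 5s^3 - s + 2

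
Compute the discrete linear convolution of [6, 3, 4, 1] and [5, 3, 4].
y[0] = 6×5 = 30; y[1] = 6×3 + 3×5 = 33; y[2] = 6×4 + 3×3 + 4×5 = 53; y[3] = 3×4 + 4×3 + 1×5 = 29; y[4] = 4×4 + 1×3 = 19; y[5] = 1×4 = 4

[30, 33, 53, 29, 19, 4]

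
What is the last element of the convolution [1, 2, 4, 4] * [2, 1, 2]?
Use y[k] = Σ_i a[i]·b[k-i] at k=5. y[5] = 4×2 = 8

8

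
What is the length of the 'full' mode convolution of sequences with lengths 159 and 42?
Linear/full convolution length: m + n - 1 = 159 + 42 - 1 = 200

200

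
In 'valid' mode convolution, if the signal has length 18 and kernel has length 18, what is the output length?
'Valid' mode counts only positions where the kernel fully overlaps the signal: m - n + 1 = 18 - 18 + 1 = 1

1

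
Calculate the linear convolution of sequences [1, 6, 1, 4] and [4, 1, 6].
y[0] = 1×4 = 4; y[1] = 1×1 + 6×4 = 25; y[2] = 1×6 + 6×1 + 1×4 = 16; y[3] = 6×6 + 1×1 + 4×4 = 53; y[4] = 1×6 + 4×1 = 10; y[5] = 4×6 = 24

[4, 25, 16, 53, 10, 24]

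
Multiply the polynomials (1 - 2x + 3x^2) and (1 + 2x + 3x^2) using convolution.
Ascending coefficients: a = [1, -2, 3], b = [1, 2, 3]. c[0] = 1×1 = 1; c[1] = 1×2 + -2×1 = 0; c[2] = 1×3 + -2×2 + 3×1 = 2; c[3] = -2×3 + 3×2 = 0; c[4] = 3×3 = 9. Result coefficients: [1, 0, 2, 0, 9] → 1 + 2x^2 + 9x^4

1 + 2x^2 + 9x^4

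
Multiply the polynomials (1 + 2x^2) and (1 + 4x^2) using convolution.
Ascending coefficients: a = [1, 0, 2], b = [1, 0, 4]. c[0] = 1×1 = 1; c[1] = 1×0 + 0×1 = 0; c[2] = 1×4 + 0×0 + 2×1 = 6; c[3] = 0×4 + 2×0 = 0; c[4] = 2×4 = 8. Result coefficients: [1, 0, 6, 0, 8] → 1 + 6x^2 + 8x^4

1 + 6x^2 + 8x^4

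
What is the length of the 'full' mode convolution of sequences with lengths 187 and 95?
Linear/full convolution length: m + n - 1 = 187 + 95 - 1 = 281

281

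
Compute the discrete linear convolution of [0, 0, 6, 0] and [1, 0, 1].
y[0] = 0×1 = 0; y[1] = 0×0 + 0×1 = 0; y[2] = 0×1 + 0×0 + 6×1 = 6; y[3] = 0×1 + 6×0 + 0×1 = 0; y[4] = 6×1 + 0×0 = 6; y[5] = 0×1 = 0

[0, 0, 6, 0, 6, 0]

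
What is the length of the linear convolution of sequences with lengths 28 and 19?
Linear/full convolution length: m + n - 1 = 28 + 19 - 1 = 46

46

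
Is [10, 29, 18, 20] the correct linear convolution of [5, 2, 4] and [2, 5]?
Recompute linear convolution of [5, 2, 4] and [2, 5]: y[0] = 5×2 = 10; y[1] = 5×5 + 2×2 = 29; y[2] = 2×5 + 4×2 = 18; y[3] = 4×5 = 20 → [10, 29, 18, 20]. Given [10, 29, 18, 20] matches, so answer: Yes

Yes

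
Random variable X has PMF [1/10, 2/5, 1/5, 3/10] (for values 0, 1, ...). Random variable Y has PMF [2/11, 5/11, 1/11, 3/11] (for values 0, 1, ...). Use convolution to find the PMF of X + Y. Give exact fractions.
P(X+Y=k) = Σ_i P(X=i)·P(Y=k-i) — a convolution of [1/10, 2/5, 1/5, 3/10] and [2/11, 5/11, 1/11, 3/11]. P(X+Y=0) = (1/10)×(2/11) = 1/55; P(X+Y=1) = (1/10)×(5/11) + (2/5)×(2/11) = 1/22 + 4/55 = 13/110; P(X+Y=2) = (1/10)×(1/11) + (2/5)×(5/11) + (1/5)×(2/11) = 1/110 + 2/11 + 2/55 = 5/22; P(X+Y=3) = (1/10)×(3/11) + (2/5)×(1/11) + (1/5)×(5/11) + (3/10)×(2/11) = 3/110 + 2/55 + 1/11 + 3/55 = 23/110; P(X+Y=4) = (2/5)×(3/11) + (1/5)×(1/11) + (3/10)×(5/11) = 6/55 + 1/55 + 3/22 = 29/110; P(X+Y=5) = (1/5)×(3/11) + (3/10)×(1/11) = 3/55 + 3/110 = 9/110; P(X+Y=6) = (3/10)×(3/11) = 9/110. PMF: [1/55, 13/110, 5/22, 23/110, 29/110, 9/110, 9/110] (sums to 1 ✓)

[1/55, 13/110, 5/22, 23/110, 29/110, 9/110, 9/110]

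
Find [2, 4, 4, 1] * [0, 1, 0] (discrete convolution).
y[0] = 2×0 = 0; y[1] = 2×1 + 4×0 = 2; y[2] = 2×0 + 4×1 + 4×0 = 4; y[3] = 4×0 + 4×1 + 1×0 = 4; y[4] = 4×0 + 1×1 = 1; y[5] = 1×0 = 0

[0, 2, 4, 4, 1, 0]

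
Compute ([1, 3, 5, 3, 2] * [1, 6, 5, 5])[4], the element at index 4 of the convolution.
Use y[k] = Σ_i a[i]·b[k-i] at k=4. y[4] = 3×5 + 5×5 + 3×6 + 2×1 = 60

60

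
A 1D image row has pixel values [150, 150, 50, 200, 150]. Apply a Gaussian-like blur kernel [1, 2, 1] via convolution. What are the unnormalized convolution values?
Convolve image row [150, 150, 50, 200, 150] with kernel [1, 2, 1]: y[0] = 150×1 = 150; y[1] = 150×2 + 150×1 = 450; y[2] = 150×1 + 150×2 + 50×1 = 500; y[3] = 150×1 + 50×2 + 200×1 = 450; y[4] = 50×1 + 200×2 + 150×1 = 600; y[5] = 200×1 + 150×2 = 500; y[6] = 150×1 = 150 → [150, 450, 500, 450, 600, 500, 150]. Normalization factor = sum(kernel) = 4.

[150, 450, 500, 450, 600, 500, 150]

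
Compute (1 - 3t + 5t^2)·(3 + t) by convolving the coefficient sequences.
Ascending coefficients: a = [1, -3, 5], b = [3, 1]. c[0] = 1×3 = 3; c[1] = 1×1 + -3×3 = -8; c[2] = -3×1 + 5×3 = 12; c[3] = 5×1 = 5. Result coefficients: [3, -8, 12, 5] → 3 - 8t + 12t^2 + 5t^3

3 - 8t + 12t^2 + 5t^3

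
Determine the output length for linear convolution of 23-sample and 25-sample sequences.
Linear/full convolution length: m + n - 1 = 23 + 25 - 1 = 47

47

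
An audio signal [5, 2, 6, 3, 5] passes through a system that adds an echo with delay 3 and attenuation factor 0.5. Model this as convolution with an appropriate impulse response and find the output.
Direct-path + delayed-attenuated-path model → impulse response h = [1, 0, 0, 0.5] (1 at lag 0, 0.5 at lag 3). Output y[n] = x[n] + 0.5·x[n - 3] (with x[n] = 0 outside 0..4): y[0] = 5 + 0.5×0 = 5; y[1] = 2 + 0.5×0 = 2; y[2] = 6 + 0.5×0 = 6; y[3] = 3 + 0.5×5 = 5.5; y[4] = 5 + 0.5×2 = 6.0; y[5] = 0 + 0.5×6 = 3.0; y[6] = 0 + 0.5×3 = 1.5; y[7] = 0 + 0.5×5 = 2.5. So y = [5, 2, 6, 5.5, 6.0, 3.0, 1.5, 2.5]

[5, 2, 6, 5.5, 6.0, 3.0, 1.5, 2.5]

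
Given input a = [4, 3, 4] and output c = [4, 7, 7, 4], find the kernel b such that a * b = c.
Output length 4 = len(a) + len(b) - 1 ⇒ len(b) = 2. Solve b forward using b[k] = (c[k] - Σ_{i≥1} a[i]·b[k-i]) / a[0]: b[0] = c[0] / a[0] = 4 / 4 = 1; b[1] = (c[1] - 3×1) / a[0] = (7 - 3×1) / 4 = 1. So b = [1, 1]. Forward-check [4, 3, 4] * [1, 1]: c[0] = 4×1 = 4; c[1] = 4×1 + 3×1 = 7; c[2] = 3×1 + 4×1 = 7; c[3] = 4×1 = 4 → [4, 7, 7, 4] ✓

[1, 1]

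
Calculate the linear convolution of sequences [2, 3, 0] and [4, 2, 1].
y[0] = 2×4 = 8; y[1] = 2×2 + 3×4 = 16; y[2] = 2×1 + 3×2 + 0×4 = 8; y[3] = 3×1 + 0×2 = 3; y[4] = 0×1 = 0

[8, 16, 8, 3, 0]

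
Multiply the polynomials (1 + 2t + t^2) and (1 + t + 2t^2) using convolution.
Ascending coefficients: a = [1, 2, 1], b = [1, 1, 2]. c[0] = 1×1 = 1; c[1] = 1×1 + 2×1 = 3; c[2] = 1×2 + 2×1 + 1×1 = 5; c[3] = 2×2 + 1×1 = 5; c[4] = 1×2 = 2. Result coefficients: [1, 3, 5, 5, 2] → 1 + 3t + 5t^2 + 5t^3 + 2t^4

1 + 3t + 5t^2 + 5t^3 + 2t^4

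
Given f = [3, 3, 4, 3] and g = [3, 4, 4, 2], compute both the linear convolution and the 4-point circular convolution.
Linear: y_lin[0] = 3×3 = 9; y_lin[1] = 3×4 + 3×3 = 21; y_lin[2] = 3×4 + 3×4 + 4×3 = 36; y_lin[3] = 3×2 + 3×4 + 4×4 + 3×3 = 43; y_lin[4] = 3×2 + 4×4 + 3×4 = 34; y_lin[5] = 4×2 + 3×4 = 20; y_lin[6] = 3×2 = 6 → [9, 21, 36, 43, 34, 20, 6]. Circular (length 4): y[0] = 3×3 + 3×2 + 4×4 + 3×4 = 43; y[1] = 3×4 + 3×3 + 4×2 + 3×4 = 41; y[2] = 3×4 + 3×4 + 4×3 + 3×2 = 42; y[3] = 3×2 + 3×4 + 4×4 + 3×3 = 43 → [43, 41, 42, 43]

Linear: [9, 21, 36, 43, 34, 20, 6], Circular: [43, 41, 42, 43]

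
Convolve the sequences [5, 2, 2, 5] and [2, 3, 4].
y[0] = 5×2 = 10; y[1] = 5×3 + 2×2 = 19; y[2] = 5×4 + 2×3 + 2×2 = 30; y[3] = 2×4 + 2×3 + 5×2 = 24; y[4] = 2×4 + 5×3 = 23; y[5] = 5×4 = 20

[10, 19, 30, 24, 23, 20]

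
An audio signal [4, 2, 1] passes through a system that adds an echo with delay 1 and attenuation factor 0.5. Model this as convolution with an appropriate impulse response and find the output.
Direct-path + delayed-attenuated-path model → impulse response h = [1, 0.5] (1 at lag 0, 0.5 at lag 1). Output y[n] = x[n] + 0.5·x[n - 1] (with x[n] = 0 outside 0..2): y[0] = 4 + 0.5×0 = 4; y[1] = 2 + 0.5×4 = 4.0; y[2] = 1 + 0.5×2 = 2.0; y[3] = 0 + 0.5×1 = 0.5. So y = [4, 4.0, 2.0, 0.5]

[4, 4.0, 2.0, 0.5]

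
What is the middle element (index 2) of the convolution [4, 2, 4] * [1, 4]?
Use y[k] = Σ_i a[i]·b[k-i] at k=2. y[2] = 2×4 + 4×1 = 12

12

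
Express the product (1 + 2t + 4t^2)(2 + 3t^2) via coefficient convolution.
Ascending coefficients: a = [1, 2, 4], b = [2, 0, 3]. c[0] = 1×2 = 2; c[1] = 1×0 + 2×2 = 4; c[2] = 1×3 + 2×0 + 4×2 = 11; c[3] = 2×3 + 4×0 = 6; c[4] = 4×3 = 12. Result coefficients: [2, 4, 11, 6, 12] → 2 + 4t + 11t^2 + 6t^3 + 12t^4

2 + 4t + 11t^2 + 6t^3 + 12t^4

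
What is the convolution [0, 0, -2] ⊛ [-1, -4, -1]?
y[0] = 0×-1 = 0; y[1] = 0×-4 + 0×-1 = 0; y[2] = 0×-1 + 0×-4 + -2×-1 = 2; y[3] = 0×-1 + -2×-4 = 8; y[4] = -2×-1 = 2

[0, 0, 2, 8, 2]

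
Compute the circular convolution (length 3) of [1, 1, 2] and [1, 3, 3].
Use y[k] = Σ_j s[j]·t[(k-j) mod 3]. y[0] = 1×1 + 1×3 + 2×3 = 10; y[1] = 1×3 + 1×1 + 2×3 = 10; y[2] = 1×3 + 1×3 + 2×1 = 8. Result: [10, 10, 8]

[10, 10, 8]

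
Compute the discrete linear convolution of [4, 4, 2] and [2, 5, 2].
y[0] = 4×2 = 8; y[1] = 4×5 + 4×2 = 28; y[2] = 4×2 + 4×5 + 2×2 = 32; y[3] = 4×2 + 2×5 = 18; y[4] = 2×2 = 4

[8, 28, 32, 18, 4]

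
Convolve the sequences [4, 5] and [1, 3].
y[0] = 4×1 = 4; y[1] = 4×3 + 5×1 = 17; y[2] = 5×3 = 15

[4, 17, 15]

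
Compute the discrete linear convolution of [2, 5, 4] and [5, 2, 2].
y[0] = 2×5 = 10; y[1] = 2×2 + 5×5 = 29; y[2] = 2×2 + 5×2 + 4×5 = 34; y[3] = 5×2 + 4×2 = 18; y[4] = 4×2 = 8

[10, 29, 34, 18, 8]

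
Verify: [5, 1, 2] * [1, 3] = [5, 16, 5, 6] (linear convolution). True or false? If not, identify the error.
Recompute linear convolution of [5, 1, 2] and [1, 3]: y[0] = 5×1 = 5; y[1] = 5×3 + 1×1 = 16; y[2] = 1×3 + 2×1 = 5; y[3] = 2×3 = 6 → [5, 16, 5, 6]. Given [5, 16, 5, 6] matches, so answer: Yes

Yes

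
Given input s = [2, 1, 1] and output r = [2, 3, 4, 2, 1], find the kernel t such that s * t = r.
Output length 5 = len(s) + len(t) - 1 ⇒ len(t) = 3. Solve t forward using t[k] = (r[k] - Σ_{i≥1} s[i]·t[k-i]) / s[0]: t[0] = r[0] / s[0] = 2 / 2 = 1; t[1] = (r[1] - 1×1) / s[0] = (3 - 1×1) / 2 = 1; t[2] = (r[2] - 1×1 - 1×1) / s[0] = (4 - 1×1 - 1×1) / 2 = 1. So t = [1, 1, 1]. Forward-check [2, 1, 1] * [1, 1, 1]: r[0] = 2×1 = 2; r[1] = 2×1 + 1×1 = 3; r[2] = 2×1 + 1×1 + 1×1 = 4; r[3] = 1×1 + 1×1 = 2; r[4] = 1×1 = 1 → [2, 3, 4, 2, 1] ✓

[1, 1, 1]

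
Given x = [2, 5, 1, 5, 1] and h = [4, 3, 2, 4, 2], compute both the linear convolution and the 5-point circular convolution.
Linear: y_lin[0] = 2×4 = 8; y_lin[1] = 2×3 + 5×4 = 26; y_lin[2] = 2×2 + 5×3 + 1×4 = 23; y_lin[3] = 2×4 + 5×2 + 1×3 + 5×4 = 41; y_lin[4] = 2×2 + 5×4 + 1×2 + 5×3 + 1×4 = 45; y_lin[5] = 5×2 + 1×4 + 5×2 + 1×3 = 27; y_lin[6] = 1×2 + 5×4 + 1×2 = 24; y_lin[7] = 5×2 + 1×4 = 14; y_lin[8] = 1×2 = 2 → [8, 26, 23, 41, 45, 27, 24, 14, 2]. Circular (length 5): y[0] = 2×4 + 5×2 + 1×4 + 5×2 + 1×3 = 35; y[1] = 2×3 + 5×4 + 1×2 + 5×4 + 1×2 = 50; y[2] = 2×2 + 5×3 + 1×4 + 5×2 + 1×4 = 37; y[3] = 2×4 + 5×2 + 1×3 + 5×4 + 1×2 = 43; y[4] = 2×2 + 5×4 + 1×2 + 5×3 + 1×4 = 45 → [35, 50, 37, 43, 45]

Linear: [8, 26, 23, 41, 45, 27, 24, 14, 2], Circular: [35, 50, 37, 43, 45]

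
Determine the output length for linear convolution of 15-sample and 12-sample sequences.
Linear/full convolution length: m + n - 1 = 15 + 12 - 1 = 26

26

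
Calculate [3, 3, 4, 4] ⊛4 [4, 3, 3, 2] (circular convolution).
Use y[k] = Σ_j x[j]·h[(k-j) mod 4]. y[0] = 3×4 + 3×2 + 4×3 + 4×3 = 42; y[1] = 3×3 + 3×4 + 4×2 + 4×3 = 41; y[2] = 3×3 + 3×3 + 4×4 + 4×2 = 42; y[3] = 3×2 + 3×3 + 4×3 + 4×4 = 43. Result: [42, 41, 42, 43]

[42, 41, 42, 43]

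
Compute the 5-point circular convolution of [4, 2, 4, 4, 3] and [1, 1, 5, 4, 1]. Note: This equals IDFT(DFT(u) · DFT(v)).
Either evaluate y[k] = Σ_j u[j]·v[(k-j) mod 5] directly, or use IDFT(DFT(u) · DFT(v)). y[0] = 4×1 + 2×1 + 4×4 + 4×5 + 3×1 = 45; y[1] = 4×1 + 2×1 + 4×1 + 4×4 + 3×5 = 41; y[2] = 4×5 + 2×1 + 4×1 + 4×1 + 3×4 = 42; y[3] = 4×4 + 2×5 + 4×1 + 4×1 + 3×1 = 37; y[4] = 4×1 + 2×4 + 4×5 + 4×1 + 3×1 = 39. Result: [45, 41, 42, 37, 39]

[45, 41, 42, 37, 39]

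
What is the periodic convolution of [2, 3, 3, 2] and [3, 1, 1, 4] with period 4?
Use y[k] = Σ_j x[j]·h[(k-j) mod 4]. y[0] = 2×3 + 3×4 + 3×1 + 2×1 = 23; y[1] = 2×1 + 3×3 + 3×4 + 2×1 = 25; y[2] = 2×1 + 3×1 + 3×3 + 2×4 = 22; y[3] = 2×4 + 3×1 + 3×1 + 2×3 = 20. Result: [23, 25, 22, 20]

[23, 25, 22, 20]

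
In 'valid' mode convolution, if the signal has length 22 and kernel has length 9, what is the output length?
'Valid' mode counts only positions where the kernel fully overlaps the signal: m - n + 1 = 22 - 9 + 1 = 14

14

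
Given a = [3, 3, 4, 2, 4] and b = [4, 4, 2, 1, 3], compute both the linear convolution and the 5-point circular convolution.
Linear: y_lin[0] = 3×4 = 12; y_lin[1] = 3×4 + 3×4 = 24; y_lin[2] = 3×2 + 3×4 + 4×4 = 34; y_lin[3] = 3×1 + 3×2 + 4×4 + 2×4 = 33; y_lin[4] = 3×3 + 3×1 + 4×2 + 2×4 + 4×4 = 44; y_lin[5] = 3×3 + 4×1 + 2×2 + 4×4 = 33; y_lin[6] = 4×3 + 2×1 + 4×2 = 22; y_lin[7] = 2×3 + 4×1 = 10; y_lin[8] = 4×3 = 12 → [12, 24, 34, 33, 44, 33, 22, 10, 12]. Circular (length 5): y[0] = 3×4 + 3×3 + 4×1 + 2×2 + 4×4 = 45; y[1] = 3×4 + 3×4 + 4×3 + 2×1 + 4×2 = 46; y[2] = 3×2 + 3×4 + 4×4 + 2×3 + 4×1 = 44; y[3] = 3×1 + 3×2 + 4×4 + 2×4 + 4×3 = 45; y[4] = 3×3 + 3×1 + 4×2 + 2×4 + 4×4 = 44 → [45, 46, 44, 45, 44]

Linear: [12, 24, 34, 33, 44, 33, 22, 10, 12], Circular: [45, 46, 44, 45, 44]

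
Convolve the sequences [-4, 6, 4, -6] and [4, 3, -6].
y[0] = -4×4 = -16; y[1] = -4×3 + 6×4 = 12; y[2] = -4×-6 + 6×3 + 4×4 = 58; y[3] = 6×-6 + 4×3 + -6×4 = -48; y[4] = 4×-6 + -6×3 = -42; y[5] = -6×-6 = 36

[-16, 12, 58, -48, -42, 36]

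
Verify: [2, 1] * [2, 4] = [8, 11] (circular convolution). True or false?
Recompute circular convolution of [2, 1] and [2, 4]: y[0] = 2×2 + 1×4 = 8; y[1] = 2×4 + 1×2 = 10 → [8, 10]. Compare to given [8, 11]: they differ at index 1: given 11, correct 10, so answer: No

No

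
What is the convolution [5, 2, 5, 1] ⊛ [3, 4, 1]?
y[0] = 5×3 = 15; y[1] = 5×4 + 2×3 = 26; y[2] = 5×1 + 2×4 + 5×3 = 28; y[3] = 2×1 + 5×4 + 1×3 = 25; y[4] = 5×1 + 1×4 = 9; y[5] = 1×1 = 1

[15, 26, 28, 25, 9, 1]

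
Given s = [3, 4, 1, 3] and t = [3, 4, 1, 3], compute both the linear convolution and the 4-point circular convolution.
Linear: y_lin[0] = 3×3 = 9; y_lin[1] = 3×4 + 4×3 = 24; y_lin[2] = 3×1 + 4×4 + 1×3 = 22; y_lin[3] = 3×3 + 4×1 + 1×4 + 3×3 = 26; y_lin[4] = 4×3 + 1×1 + 3×4 = 25; y_lin[5] = 1×3 + 3×1 = 6; y_lin[6] = 3×3 = 9 → [9, 24, 22, 26, 25, 6, 9]. Circular (length 4): y[0] = 3×3 + 4×3 + 1×1 + 3×4 = 34; y[1] = 3×4 + 4×3 + 1×3 + 3×1 = 30; y[2] = 3×1 + 4×4 + 1×3 + 3×3 = 31; y[3] = 3×3 + 4×1 + 1×4 + 3×3 = 26 → [34, 30, 31, 26]

Linear: [9, 24, 22, 26, 25, 6, 9], Circular: [34, 30, 31, 26]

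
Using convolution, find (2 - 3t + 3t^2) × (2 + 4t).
Ascending coefficients: a = [2, -3, 3], b = [2, 4]. c[0] = 2×2 = 4; c[1] = 2×4 + -3×2 = 2; c[2] = -3×4 + 3×2 = -6; c[3] = 3×4 = 12. Result coefficients: [4, 2, -6, 12] → 4 + 2t - 6t^2 + 12t^3

4 + 2t - 6t^2 + 12t^3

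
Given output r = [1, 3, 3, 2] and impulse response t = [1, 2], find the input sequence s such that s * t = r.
Deconvolve r=[1, 3, 3, 2] by t=[1, 2]. Since t[0]=1, solve forward: s[0] = r[0] / 1 = 1; s[1] = (r[1] - 1×2) / 1 = 1; s[2] = (r[2] - 1×2) / 1 = 1. So s = [1, 1, 1]. Check by forward convolution: r[0] = 1×1 = 1; r[1] = 1×2 + 1×1 = 3; r[2] = 1×2 + 1×1 = 3; r[3] = 1×2 = 2

[1, 1, 1]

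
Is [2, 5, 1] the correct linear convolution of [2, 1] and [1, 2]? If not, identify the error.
Recompute linear convolution of [2, 1] and [1, 2]: y[0] = 2×1 = 2; y[1] = 2×2 + 1×1 = 5; y[2] = 1×2 = 2 → [2, 5, 2]. Compare to given [2, 5, 1]: they differ at index 2: given 1, correct 2, so answer: No

No. Error at index 2: given 1, correct 2.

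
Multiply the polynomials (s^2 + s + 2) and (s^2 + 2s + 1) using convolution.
Ascending coefficients: a = [2, 1, 1], b = [1, 2, 1]. c[0] = 2×1 = 2; c[1] = 2×2 + 1×1 = 5; c[2] = 2×1 + 1×2 + 1×1 = 5; c[3] = 1×1 + 1×2 = 3; c[4] = 1×1 = 1. Result coefficients: [2, 5, 5, 3, 1] → s^4 + 3s^3 + 5s^2 + 5s + 2

s^4 + 3s^3 + 5s^2 + 5s + 2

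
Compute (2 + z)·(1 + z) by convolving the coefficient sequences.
Ascending coefficients: a = [2, 1], b = [1, 1]. c[0] = 2×1 = 2; c[1] = 2×1 + 1×1 = 3; c[2] = 1×1 = 1. Result coefficients: [2, 3, 1] → 2 + 3z + z^2

2 + 3z + z^2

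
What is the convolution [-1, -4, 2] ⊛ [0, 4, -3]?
y[0] = -1×0 = 0; y[1] = -1×4 + -4×0 = -4; y[2] = -1×-3 + -4×4 + 2×0 = -13; y[3] = -4×-3 + 2×4 = 20; y[4] = 2×-3 = -6

[0, -4, -13, 20, -6]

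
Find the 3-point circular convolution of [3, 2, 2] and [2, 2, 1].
Use y[k] = Σ_j u[j]·v[(k-j) mod 3]. y[0] = 3×2 + 2×1 + 2×2 = 12; y[1] = 3×2 + 2×2 + 2×1 = 12; y[2] = 3×1 + 2×2 + 2×2 = 11. Result: [12, 12, 11]

[12, 12, 11]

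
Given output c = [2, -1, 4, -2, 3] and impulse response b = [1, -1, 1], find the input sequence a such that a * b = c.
Deconvolve c=[2, -1, 4, -2, 3] by b=[1, -1, 1]. Since b[0]=1, solve forward: a[0] = c[0] / 1 = 2; a[1] = (c[1] - 2×-1) / 1 = 1; a[2] = (c[2] - 1×-1 - 2×1) / 1 = 3. So a = [2, 1, 3]. Check by forward convolution: c[0] = 2×1 = 2; c[1] = 2×-1 + 1×1 = -1; c[2] = 2×1 + 1×-1 + 3×1 = 4; c[3] = 1×1 + 3×-1 = -2; c[4] = 3×1 = 3

[2, 1, 3]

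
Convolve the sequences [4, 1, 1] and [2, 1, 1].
y[0] = 4×2 = 8; y[1] = 4×1 + 1×2 = 6; y[2] = 4×1 + 1×1 + 1×2 = 7; y[3] = 1×1 + 1×1 = 2; y[4] = 1×1 = 1

[8, 6, 7, 2, 1]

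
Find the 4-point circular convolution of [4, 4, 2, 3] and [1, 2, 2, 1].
Use y[k] = Σ_j x[j]·h[(k-j) mod 4]. y[0] = 4×1 + 4×1 + 2×2 + 3×2 = 18; y[1] = 4×2 + 4×1 + 2×1 + 3×2 = 20; y[2] = 4×2 + 4×2 + 2×1 + 3×1 = 21; y[3] = 4×1 + 4×2 + 2×2 + 3×1 = 19. Result: [18, 20, 21, 19]

[18, 20, 21, 19]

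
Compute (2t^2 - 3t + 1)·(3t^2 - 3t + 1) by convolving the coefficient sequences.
Ascending coefficients: a = [1, -3, 2], b = [1, -3, 3]. c[0] = 1×1 = 1; c[1] = 1×-3 + -3×1 = -6; c[2] = 1×3 + -3×-3 + 2×1 = 14; c[3] = -3×3 + 2×-3 = -15; c[4] = 2×3 = 6. Result coefficients: [1, -6, 14, -15, 6] → 6t^4 - 15t^3 + 14t^2 - 6t + 1

6t^4 - 15t^3 + 14t^2 - 6t + 1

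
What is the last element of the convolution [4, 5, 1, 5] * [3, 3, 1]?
Use y[k] = Σ_i a[i]·b[k-i] at k=5. y[5] = 5×1 = 5

5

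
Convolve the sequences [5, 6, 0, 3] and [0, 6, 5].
y[0] = 5×0 = 0; y[1] = 5×6 + 6×0 = 30; y[2] = 5×5 + 6×6 + 0×0 = 61; y[3] = 6×5 + 0×6 + 3×0 = 30; y[4] = 0×5 + 3×6 = 18; y[5] = 3×5 = 15

[0, 30, 61, 30, 18, 15]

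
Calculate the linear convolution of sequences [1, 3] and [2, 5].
y[0] = 1×2 = 2; y[1] = 1×5 + 3×2 = 11; y[2] = 3×5 = 15

[2, 11, 15]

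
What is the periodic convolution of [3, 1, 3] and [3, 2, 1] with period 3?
Use y[k] = Σ_j s[j]·t[(k-j) mod 3]. y[0] = 3×3 + 1×1 + 3×2 = 16; y[1] = 3×2 + 1×3 + 3×1 = 12; y[2] = 3×1 + 1×2 + 3×3 = 14. Result: [16, 12, 14]

[16, 12, 14]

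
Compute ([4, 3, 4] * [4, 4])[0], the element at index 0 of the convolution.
Use y[k] = Σ_i a[i]·b[k-i] at k=0. y[0] = 4×4 = 16

16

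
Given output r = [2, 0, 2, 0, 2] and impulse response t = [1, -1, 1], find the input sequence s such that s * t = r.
Deconvolve r=[2, 0, 2, 0, 2] by t=[1, -1, 1]. Since t[0]=1, solve forward: s[0] = r[0] / 1 = 2; s[1] = (r[1] - 2×-1) / 1 = 2; s[2] = (r[2] - 2×-1 - 2×1) / 1 = 2. So s = [2, 2, 2]. Check by forward convolution: r[0] = 2×1 = 2; r[1] = 2×-1 + 2×1 = 0; r[2] = 2×1 + 2×-1 + 2×1 = 2; r[3] = 2×1 + 2×-1 = 0; r[4] = 2×1 = 2

[2, 2, 2]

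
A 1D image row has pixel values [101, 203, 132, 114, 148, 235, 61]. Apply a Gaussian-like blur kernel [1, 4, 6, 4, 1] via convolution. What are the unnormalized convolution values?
Convolve image row [101, 203, 132, 114, 148, 235, 61] with kernel [1, 4, 6, 4, 1]: y[0] = 101×1 = 101; y[1] = 101×4 + 203×1 = 607; y[2] = 101×6 + 203×4 + 132×1 = 1550; y[3] = 101×4 + 203×6 + 132×4 + 114×1 = 2264; y[4] = 101×1 + 203×4 + 132×6 + 114×4 + 148×1 = 2309; y[5] = 203×1 + 132×4 + 114×6 + 148×4 + 235×1 = 2242; y[6] = 132×1 + 114×4 + 148×6 + 235×4 + 61×1 = 2477; y[7] = 114×1 + 148×4 + 235×6 + 61×4 = 2360; y[8] = 148×1 + 235×4 + 61×6 = 1454; y[9] = 235×1 + 61×4 = 479; y[10] = 61×1 = 61 → [101, 607, 1550, 2264, 2309, 2242, 2477, 2360, 1454, 479, 61]. Normalization factor = sum(kernel) = 16.

[101, 607, 1550, 2264, 2309, 2242, 2477, 2360, 1454, 479, 61]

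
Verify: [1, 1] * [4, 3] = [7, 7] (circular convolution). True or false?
Recompute circular convolution of [1, 1] and [4, 3]: y[0] = 1×4 + 1×3 = 7; y[1] = 1×3 + 1×4 = 7 → [7, 7]. Given [7, 7] matches, so answer: Yes

Yes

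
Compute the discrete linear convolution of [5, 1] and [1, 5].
y[0] = 5×1 = 5; y[1] = 5×5 + 1×1 = 26; y[2] = 1×5 = 5

[5, 26, 5]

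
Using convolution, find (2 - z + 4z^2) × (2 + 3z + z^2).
Ascending coefficients: a = [2, -1, 4], b = [2, 3, 1]. c[0] = 2×2 = 4; c[1] = 2×3 + -1×2 = 4; c[2] = 2×1 + -1×3 + 4×2 = 7; c[3] = -1×1 + 4×3 = 11; c[4] = 4×1 = 4. Result coefficients: [4, 4, 7, 11, 4] → 4 + 4z + 7z^2 + 11z^3 + 4z^4

4 + 4z + 7z^2 + 11z^3 + 4z^4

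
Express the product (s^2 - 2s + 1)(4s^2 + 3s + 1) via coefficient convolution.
Ascending coefficients: a = [1, -2, 1], b = [1, 3, 4]. c[0] = 1×1 = 1; c[1] = 1×3 + -2×1 = 1; c[2] = 1×4 + -2×3 + 1×1 = -1; c[3] = -2×4 + 1×3 = -5; c[4] = 1×4 = 4. Result coefficients: [1, 1, -1, -5, 4] → 4s^4 - 5s^3 - s^2 + s + 1

4s^4 - 5s^3 - s^2 + s + 1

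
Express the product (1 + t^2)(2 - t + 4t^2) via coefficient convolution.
Ascending coefficients: a = [1, 0, 1], b = [2, -1, 4]. c[0] = 1×2 = 2; c[1] = 1×-1 + 0×2 = -1; c[2] = 1×4 + 0×-1 + 1×2 = 6; c[3] = 0×4 + 1×-1 = -1; c[4] = 1×4 = 4. Result coefficients: [2, -1, 6, -1, 4] → 2 - t + 6t^2 - t^3 + 4t^4

2 - t + 6t^2 - t^3 + 4t^4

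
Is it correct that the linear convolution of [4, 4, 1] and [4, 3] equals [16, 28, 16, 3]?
Recompute linear convolution of [4, 4, 1] and [4, 3]: y[0] = 4×4 = 16; y[1] = 4×3 + 4×4 = 28; y[2] = 4×3 + 1×4 = 16; y[3] = 1×3 = 3 → [16, 28, 16, 3]. Given [16, 28, 16, 3] matches, so answer: Yes

Yes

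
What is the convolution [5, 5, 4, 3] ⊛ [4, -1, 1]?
y[0] = 5×4 = 20; y[1] = 5×-1 + 5×4 = 15; y[2] = 5×1 + 5×-1 + 4×4 = 16; y[3] = 5×1 + 4×-1 + 3×4 = 13; y[4] = 4×1 + 3×-1 = 1; y[5] = 3×1 = 3

[20, 15, 16, 13, 1, 3]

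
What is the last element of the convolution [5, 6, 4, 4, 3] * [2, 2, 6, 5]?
Use y[k] = Σ_i a[i]·b[k-i] at k=7. y[7] = 3×5 = 15

15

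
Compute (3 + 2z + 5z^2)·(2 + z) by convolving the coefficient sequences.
Ascending coefficients: a = [3, 2, 5], b = [2, 1]. c[0] = 3×2 = 6; c[1] = 3×1 + 2×2 = 7; c[2] = 2×1 + 5×2 = 12; c[3] = 5×1 = 5. Result coefficients: [6, 7, 12, 5] → 6 + 7z + 12z^2 + 5z^3

6 + 7z + 12z^2 + 5z^3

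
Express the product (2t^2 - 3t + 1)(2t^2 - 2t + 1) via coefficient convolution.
Ascending coefficients: a = [1, -3, 2], b = [1, -2, 2]. c[0] = 1×1 = 1; c[1] = 1×-2 + -3×1 = -5; c[2] = 1×2 + -3×-2 + 2×1 = 10; c[3] = -3×2 + 2×-2 = -10; c[4] = 2×2 = 4. Result coefficients: [1, -5, 10, -10, 4] → 4t^4 - 10t^3 + 10t^2 - 5t + 1

4t^4 - 10t^3 + 10t^2 - 5t + 1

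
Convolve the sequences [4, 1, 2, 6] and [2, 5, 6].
y[0] = 4×2 = 8; y[1] = 4×5 + 1×2 = 22; y[2] = 4×6 + 1×5 + 2×2 = 33; y[3] = 1×6 + 2×5 + 6×2 = 28; y[4] = 2×6 + 6×5 = 42; y[5] = 6×6 = 36

[8, 22, 33, 28, 42, 36]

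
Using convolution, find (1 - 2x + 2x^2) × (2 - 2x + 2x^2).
Ascending coefficients: a = [1, -2, 2], b = [2, -2, 2]. c[0] = 1×2 = 2; c[1] = 1×-2 + -2×2 = -6; c[2] = 1×2 + -2×-2 + 2×2 = 10; c[3] = -2×2 + 2×-2 = -8; c[4] = 2×2 = 4. Result coefficients: [2, -6, 10, -8, 4] → 2 - 6x + 10x^2 - 8x^3 + 4x^4

2 - 6x + 10x^2 - 8x^3 + 4x^4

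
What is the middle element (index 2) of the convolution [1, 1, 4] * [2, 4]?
Use y[k] = Σ_i a[i]·b[k-i] at k=2. y[2] = 1×4 + 4×2 = 12

12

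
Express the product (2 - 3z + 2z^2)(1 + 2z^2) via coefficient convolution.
Ascending coefficients: a = [2, -3, 2], b = [1, 0, 2]. c[0] = 2×1 = 2; c[1] = 2×0 + -3×1 = -3; c[2] = 2×2 + -3×0 + 2×1 = 6; c[3] = -3×2 + 2×0 = -6; c[4] = 2×2 = 4. Result coefficients: [2, -3, 6, -6, 4] → 2 - 3z + 6z^2 - 6z^3 + 4z^4

2 - 3z + 6z^2 - 6z^3 + 4z^4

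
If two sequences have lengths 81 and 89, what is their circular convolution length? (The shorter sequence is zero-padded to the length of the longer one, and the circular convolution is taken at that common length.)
Circular convolution (zero-padding the shorter input) has length max(m, n) = max(81, 89) = 89

89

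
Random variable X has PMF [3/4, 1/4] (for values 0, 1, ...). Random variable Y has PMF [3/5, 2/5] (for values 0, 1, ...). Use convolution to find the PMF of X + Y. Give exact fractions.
P(X+Y=k) = Σ_i P(X=i)·P(Y=k-i) — a convolution of [3/4, 1/4] and [3/5, 2/5]. P(X+Y=0) = (3/4)×(3/5) = 9/20; P(X+Y=1) = (3/4)×(2/5) + (1/4)×(3/5) = 3/10 + 3/20 = 9/20; P(X+Y=2) = (1/4)×(2/5) = 1/10. PMF: [9/20, 9/20, 1/10] (sums to 1 ✓)

[9/20, 9/20, 1/10]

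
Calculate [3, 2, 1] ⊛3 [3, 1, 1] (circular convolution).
Use y[k] = Σ_j f[j]·g[(k-j) mod 3]. y[0] = 3×3 + 2×1 + 1×1 = 12; y[1] = 3×1 + 2×3 + 1×1 = 10; y[2] = 3×1 + 2×1 + 1×3 = 8. Result: [12, 10, 8]

[12, 10, 8]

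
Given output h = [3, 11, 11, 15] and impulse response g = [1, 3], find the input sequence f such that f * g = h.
Deconvolve h=[3, 11, 11, 15] by g=[1, 3]. Since g[0]=1, solve forward: f[0] = h[0] / 1 = 3; f[1] = (h[1] - 3×3) / 1 = 2; f[2] = (h[2] - 2×3) / 1 = 5. So f = [3, 2, 5]. Check by forward convolution: h[0] = 3×1 = 3; h[1] = 3×3 + 2×1 = 11; h[2] = 2×3 + 5×1 = 11; h[3] = 5×3 = 15

[3, 2, 5]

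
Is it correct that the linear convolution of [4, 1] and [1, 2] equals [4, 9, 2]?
Recompute linear convolution of [4, 1] and [1, 2]: y[0] = 4×1 = 4; y[1] = 4×2 + 1×1 = 9; y[2] = 1×2 = 2 → [4, 9, 2]. Given [4, 9, 2] matches, so answer: Yes

Yes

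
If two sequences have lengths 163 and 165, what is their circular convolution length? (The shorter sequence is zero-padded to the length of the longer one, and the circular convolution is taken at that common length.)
Circular convolution (zero-padding the shorter input) has length max(m, n) = max(163, 165) = 165

165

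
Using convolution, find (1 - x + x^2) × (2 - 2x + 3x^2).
Ascending coefficients: a = [1, -1, 1], b = [2, -2, 3]. c[0] = 1×2 = 2; c[1] = 1×-2 + -1×2 = -4; c[2] = 1×3 + -1×-2 + 1×2 = 7; c[3] = -1×3 + 1×-2 = -5; c[4] = 1×3 = 3. Result coefficients: [2, -4, 7, -5, 3] → 2 - 4x + 7x^2 - 5x^3 + 3x^4

2 - 4x + 7x^2 - 5x^3 + 3x^4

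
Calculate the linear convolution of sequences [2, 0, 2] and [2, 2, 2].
y[0] = 2×2 = 4; y[1] = 2×2 + 0×2 = 4; y[2] = 2×2 + 0×2 + 2×2 = 8; y[3] = 0×2 + 2×2 = 4; y[4] = 2×2 = 4

[4, 4, 8, 4, 4]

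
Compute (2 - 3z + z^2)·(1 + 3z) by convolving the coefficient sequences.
Ascending coefficients: a = [2, -3, 1], b = [1, 3]. c[0] = 2×1 = 2; c[1] = 2×3 + -3×1 = 3; c[2] = -3×3 + 1×1 = -8; c[3] = 1×3 = 3. Result coefficients: [2, 3, -8, 3] → 2 + 3z - 8z^2 + 3z^3

2 + 3z - 8z^2 + 3z^3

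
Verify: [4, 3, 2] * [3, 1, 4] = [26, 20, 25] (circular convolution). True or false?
Recompute circular convolution of [4, 3, 2] and [3, 1, 4]: y[0] = 4×3 + 3×4 + 2×1 = 26; y[1] = 4×1 + 3×3 + 2×4 = 21; y[2] = 4×4 + 3×1 + 2×3 = 25 → [26, 21, 25]. Compare to given [26, 20, 25]: they differ at index 1: given 20, correct 21, so answer: No

No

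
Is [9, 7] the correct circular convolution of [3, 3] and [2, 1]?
Recompute circular convolution of [3, 3] and [2, 1]: y[0] = 3×2 + 3×1 = 9; y[1] = 3×1 + 3×2 = 9 → [9, 9]. Compare to given [9, 7]: they differ at index 1: given 7, correct 9, so answer: No

No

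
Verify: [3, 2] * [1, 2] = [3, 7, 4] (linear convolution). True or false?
Recompute linear convolution of [3, 2] and [1, 2]: y[0] = 3×1 = 3; y[1] = 3×2 + 2×1 = 8; y[2] = 2×2 = 4 → [3, 8, 4]. Compare to given [3, 7, 4]: they differ at index 1: given 7, correct 8, so answer: No

No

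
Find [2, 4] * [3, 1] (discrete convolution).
y[0] = 2×3 = 6; y[1] = 2×1 + 4×3 = 14; y[2] = 4×1 = 4

[6, 14, 4]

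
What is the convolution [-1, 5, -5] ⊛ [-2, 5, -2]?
y[0] = -1×-2 = 2; y[1] = -1×5 + 5×-2 = -15; y[2] = -1×-2 + 5×5 + -5×-2 = 37; y[3] = 5×-2 + -5×5 = -35; y[4] = -5×-2 = 10

[2, -15, 37, -35, 10]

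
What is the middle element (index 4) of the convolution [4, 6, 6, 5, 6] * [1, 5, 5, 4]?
Use y[k] = Σ_i a[i]·b[k-i] at k=4. y[4] = 6×4 + 6×5 + 5×5 + 6×1 = 85

85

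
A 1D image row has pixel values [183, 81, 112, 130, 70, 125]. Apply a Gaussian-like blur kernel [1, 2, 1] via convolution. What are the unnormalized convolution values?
Convolve image row [183, 81, 112, 130, 70, 125] with kernel [1, 2, 1]: y[0] = 183×1 = 183; y[1] = 183×2 + 81×1 = 447; y[2] = 183×1 + 81×2 + 112×1 = 457; y[3] = 81×1 + 112×2 + 130×1 = 435; y[4] = 112×1 + 130×2 + 70×1 = 442; y[5] = 130×1 + 70×2 + 125×1 = 395; y[6] = 70×1 + 125×2 = 320; y[7] = 125×1 = 125 → [183, 447, 457, 435, 442, 395, 320, 125]. Normalization factor = sum(kernel) = 4.

[183, 447, 457, 435, 442, 395, 320, 125]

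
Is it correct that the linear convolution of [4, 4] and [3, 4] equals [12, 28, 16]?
Recompute linear convolution of [4, 4] and [3, 4]: y[0] = 4×3 = 12; y[1] = 4×4 + 4×3 = 28; y[2] = 4×4 = 16 → [12, 28, 16]. Given [12, 28, 16] matches, so answer: Yes

Yes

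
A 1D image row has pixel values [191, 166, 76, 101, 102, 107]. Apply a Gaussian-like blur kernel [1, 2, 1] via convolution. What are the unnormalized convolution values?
Convolve image row [191, 166, 76, 101, 102, 107] with kernel [1, 2, 1]: y[0] = 191×1 = 191; y[1] = 191×2 + 166×1 = 548; y[2] = 191×1 + 166×2 + 76×1 = 599; y[3] = 166×1 + 76×2 + 101×1 = 419; y[4] = 76×1 + 101×2 + 102×1 = 380; y[5] = 101×1 + 102×2 + 107×1 = 412; y[6] = 102×1 + 107×2 = 316; y[7] = 107×1 = 107 → [191, 548, 599, 419, 380, 412, 316, 107]. Normalization factor = sum(kernel) = 4.

[191, 548, 599, 419, 380, 412, 316, 107]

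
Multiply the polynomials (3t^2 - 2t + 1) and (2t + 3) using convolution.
Ascending coefficients: a = [1, -2, 3], b = [3, 2]. c[0] = 1×3 = 3; c[1] = 1×2 + -2×3 = -4; c[2] = -2×2 + 3×3 = 5; c[3] = 3×2 = 6. Result coefficients: [3, -4, 5, 6] → 6t^3 + 5t^2 - 4t + 3

6t^3 + 5t^2 - 4t + 3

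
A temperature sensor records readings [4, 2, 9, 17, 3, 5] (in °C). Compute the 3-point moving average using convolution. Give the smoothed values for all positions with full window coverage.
3-point moving average kernel = [1, 1, 1]. Apply in 'valid' mode (full window coverage): avg[0] = (4 + 2 + 9) / 3 = 5.0; avg[1] = (2 + 9 + 17) / 3 = 9.33; avg[2] = (9 + 17 + 3) / 3 = 9.67; avg[3] = (17 + 3 + 5) / 3 = 8.33. Smoothed values: [5.0, 9.33, 9.67, 8.33]

[5.0, 9.33, 9.67, 8.33]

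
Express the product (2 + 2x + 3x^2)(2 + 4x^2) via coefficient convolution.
Ascending coefficients: a = [2, 2, 3], b = [2, 0, 4]. c[0] = 2×2 = 4; c[1] = 2×0 + 2×2 = 4; c[2] = 2×4 + 2×0 + 3×2 = 14; c[3] = 2×4 + 3×0 = 8; c[4] = 3×4 = 12. Result coefficients: [4, 4, 14, 8, 12] → 4 + 4x + 14x^2 + 8x^3 + 12x^4

4 + 4x + 14x^2 + 8x^3 + 12x^4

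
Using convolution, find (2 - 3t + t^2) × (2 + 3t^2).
Ascending coefficients: a = [2, -3, 1], b = [2, 0, 3]. c[0] = 2×2 = 4; c[1] = 2×0 + -3×2 = -6; c[2] = 2×3 + -3×0 + 1×2 = 8; c[3] = -3×3 + 1×0 = -9; c[4] = 1×3 = 3. Result coefficients: [4, -6, 8, -9, 3] → 4 - 6t + 8t^2 - 9t^3 + 3t^4

4 - 6t + 8t^2 - 9t^3 + 3t^4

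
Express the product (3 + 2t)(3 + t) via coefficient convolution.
Ascending coefficients: a = [3, 2], b = [3, 1]. c[0] = 3×3 = 9; c[1] = 3×1 + 2×3 = 9; c[2] = 2×1 = 2. Result coefficients: [9, 9, 2] → 9 + 9t + 2t^2

9 + 9t + 2t^2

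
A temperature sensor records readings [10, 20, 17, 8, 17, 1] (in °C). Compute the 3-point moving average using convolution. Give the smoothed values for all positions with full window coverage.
3-point moving average kernel = [1, 1, 1]. Apply in 'valid' mode (full window coverage): avg[0] = (10 + 20 + 17) / 3 = 15.67; avg[1] = (20 + 17 + 8) / 3 = 15.0; avg[2] = (17 + 8 + 17) / 3 = 14.0; avg[3] = (8 + 17 + 1) / 3 = 8.67. Smoothed values: [15.67, 15.0, 14.0, 8.67]

[15.67, 15.0, 14.0, 8.67]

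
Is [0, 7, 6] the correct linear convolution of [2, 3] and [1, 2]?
Recompute linear convolution of [2, 3] and [1, 2]: y[0] = 2×1 = 2; y[1] = 2×2 + 3×1 = 7; y[2] = 3×2 = 6 → [2, 7, 6]. Compare to given [0, 7, 6]: they differ at index 0: given 0, correct 2, so answer: No

No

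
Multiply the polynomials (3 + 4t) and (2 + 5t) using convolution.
Ascending coefficients: a = [3, 4], b = [2, 5]. c[0] = 3×2 = 6; c[1] = 3×5 + 4×2 = 23; c[2] = 4×5 = 20. Result coefficients: [6, 23, 20] → 6 + 23t + 20t^2

6 + 23t + 20t^2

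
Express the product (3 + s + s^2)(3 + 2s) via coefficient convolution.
Ascending coefficients: a = [3, 1, 1], b = [3, 2]. c[0] = 3×3 = 9; c[1] = 3×2 + 1×3 = 9; c[2] = 1×2 + 1×3 = 5; c[3] = 1×2 = 2. Result coefficients: [9, 9, 5, 2] → 9 + 9s + 5s^2 + 2s^3

9 + 9s + 5s^2 + 2s^3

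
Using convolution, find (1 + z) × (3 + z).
Ascending coefficients: a = [1, 1], b = [3, 1]. c[0] = 1×3 = 3; c[1] = 1×1 + 1×3 = 4; c[2] = 1×1 = 1. Result coefficients: [3, 4, 1] → 3 + 4z + z^2

3 + 4z + z^2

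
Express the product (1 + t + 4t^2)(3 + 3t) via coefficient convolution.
Ascending coefficients: a = [1, 1, 4], b = [3, 3]. c[0] = 1×3 = 3; c[1] = 1×3 + 1×3 = 6; c[2] = 1×3 + 4×3 = 15; c[3] = 4×3 = 12. Result coefficients: [3, 6, 15, 12] → 3 + 6t + 15t^2 + 12t^3

3 + 6t + 15t^2 + 12t^3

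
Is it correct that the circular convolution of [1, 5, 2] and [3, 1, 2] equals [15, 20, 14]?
Recompute circular convolution of [1, 5, 2] and [3, 1, 2]: y[0] = 1×3 + 5×2 + 2×1 = 15; y[1] = 1×1 + 5×3 + 2×2 = 20; y[2] = 1×2 + 5×1 + 2×3 = 13 → [15, 20, 13]. Compare to given [15, 20, 14]: they differ at index 2: given 14, correct 13, so answer: No

No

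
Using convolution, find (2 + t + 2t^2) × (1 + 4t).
Ascending coefficients: a = [2, 1, 2], b = [1, 4]. c[0] = 2×1 = 2; c[1] = 2×4 + 1×1 = 9; c[2] = 1×4 + 2×1 = 6; c[3] = 2×4 = 8. Result coefficients: [2, 9, 6, 8] → 2 + 9t + 6t^2 + 8t^3

2 + 9t + 6t^2 + 8t^3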